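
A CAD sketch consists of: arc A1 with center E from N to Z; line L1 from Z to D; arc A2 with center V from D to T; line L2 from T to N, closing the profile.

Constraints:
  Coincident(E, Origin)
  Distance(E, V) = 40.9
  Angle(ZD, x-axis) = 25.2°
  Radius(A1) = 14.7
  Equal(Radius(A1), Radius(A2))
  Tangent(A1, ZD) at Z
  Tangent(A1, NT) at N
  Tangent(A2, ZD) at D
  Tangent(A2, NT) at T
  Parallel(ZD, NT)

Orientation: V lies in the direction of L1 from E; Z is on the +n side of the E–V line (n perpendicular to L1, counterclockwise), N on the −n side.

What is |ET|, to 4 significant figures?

43.46

The slot axis is L1's direction at 25.2°, so u = (cos 25.2°, sin 25.2°) = (0.9048, 0.4258) and n = (−sin 25.2°, cos 25.2°) = (-0.4258, 0.9048). E is at the origin and V lies 40.9 along u from E, so V = 40.9·u = (37.01, 17.41). Tangency of A1 to both parallel lines with radius 14.7 puts Z and N at E ± 14.7·n: Z = (-6.259, 13.30), N = (6.259, -13.30). Equal radii place D and T the same way about V: D = V + 14.7·n = (30.75, 30.72), T = V − 14.7·n = (43.27, 4.113). Then |ET| = |T − E| = 43.46.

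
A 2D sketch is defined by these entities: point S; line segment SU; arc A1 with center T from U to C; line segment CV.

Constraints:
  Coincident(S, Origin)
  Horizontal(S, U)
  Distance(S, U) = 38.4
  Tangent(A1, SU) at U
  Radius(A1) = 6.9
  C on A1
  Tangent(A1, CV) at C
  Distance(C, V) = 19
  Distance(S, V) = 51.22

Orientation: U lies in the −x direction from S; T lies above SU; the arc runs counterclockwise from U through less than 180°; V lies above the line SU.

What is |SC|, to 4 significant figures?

34.58

S is at the origin; SU is horizontal with |SU| = 38.4 and U on the −x side, so U = (-38.40, 0.000). Since A1 is tangent to SU there, TU ⟂ SU, so T = U + (0, 6.9) = (-38.40, 6.900). Since TC ⟂ CV (tangency), |TV| = √(6.9² + 19.0²) = 20.21 regardless of where C sits on A1. So V lies on both circle(S, 51.22) and circle(T, 20.21); the above-SU intersection is V = (-43.93, 26.34). C is the foot of the tangent from V: C = (-32.81, 10.94).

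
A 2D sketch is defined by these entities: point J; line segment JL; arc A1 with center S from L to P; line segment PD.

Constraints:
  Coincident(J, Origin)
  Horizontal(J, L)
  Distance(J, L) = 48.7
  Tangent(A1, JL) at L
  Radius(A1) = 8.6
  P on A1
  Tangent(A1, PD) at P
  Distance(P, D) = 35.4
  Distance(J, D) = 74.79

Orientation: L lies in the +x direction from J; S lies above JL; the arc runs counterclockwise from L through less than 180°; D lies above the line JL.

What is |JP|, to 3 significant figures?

57.7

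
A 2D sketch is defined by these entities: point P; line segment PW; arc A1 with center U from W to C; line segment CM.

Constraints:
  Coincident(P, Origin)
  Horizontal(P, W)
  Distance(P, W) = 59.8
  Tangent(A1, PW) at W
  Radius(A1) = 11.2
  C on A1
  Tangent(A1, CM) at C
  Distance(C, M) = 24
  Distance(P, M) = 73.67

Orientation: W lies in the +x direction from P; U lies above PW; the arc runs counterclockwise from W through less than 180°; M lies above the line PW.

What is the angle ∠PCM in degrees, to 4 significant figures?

84.52°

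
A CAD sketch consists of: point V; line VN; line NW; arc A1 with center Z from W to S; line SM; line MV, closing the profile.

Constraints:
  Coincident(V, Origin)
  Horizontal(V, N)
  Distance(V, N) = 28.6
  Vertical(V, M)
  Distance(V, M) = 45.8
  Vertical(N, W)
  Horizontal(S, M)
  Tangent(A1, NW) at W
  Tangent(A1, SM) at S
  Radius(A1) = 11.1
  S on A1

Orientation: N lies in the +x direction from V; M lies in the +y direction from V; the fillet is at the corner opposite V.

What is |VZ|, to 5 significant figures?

38.863

V is at the origin; V and N share the same y with |VN| = 28.6 and N on the +x side, so N = (28.600, 0.0000). VM is vertical with |VM| = 45.8 and M on the +y side, so M = (0.0000, 45.800). The virtual corner opposite V is at (28.600, 45.800). Tangency of A1 to NW means the radius ZW is perpendicular to NW and since A1 is tangent to SM there, ZS ⟂ SM, with radius 11.1, so the center Z sits 11.1 in from both sides at Z = (17.500, 34.700). Then |VZ| = |Z − V| = 38.863.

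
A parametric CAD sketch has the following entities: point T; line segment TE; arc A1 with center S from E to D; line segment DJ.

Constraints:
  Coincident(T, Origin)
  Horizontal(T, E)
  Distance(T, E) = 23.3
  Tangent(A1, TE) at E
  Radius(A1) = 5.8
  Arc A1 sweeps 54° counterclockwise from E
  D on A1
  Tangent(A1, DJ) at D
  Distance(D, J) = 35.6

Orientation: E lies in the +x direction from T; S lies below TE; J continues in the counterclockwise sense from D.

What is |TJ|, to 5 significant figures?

31.278

T is at the origin; TE is horizontal with |TE| = 23.3 and E on the +x side, so E = (23.300, 0.0000). A1 meets TE tangentially, so SE is at right angles to TE, so S = E + (0, -5.8) = (23.300, -5.8000). On A1, E sits at bearing 90° from S; a 54° counterclockwise sweep puts D at bearing 144°, so D = S + 5.8·(cos 144°, sin 144°) = (18.608, -2.3908). Tangency of A1 to DJ means the radius SD is perpendicular to DJ, so DJ runs along (−sin 144°, cos 144°); with |DJ| = 35.6, J = (-2.3175, -31.192). Then |TJ| = |J − T| = 31.278.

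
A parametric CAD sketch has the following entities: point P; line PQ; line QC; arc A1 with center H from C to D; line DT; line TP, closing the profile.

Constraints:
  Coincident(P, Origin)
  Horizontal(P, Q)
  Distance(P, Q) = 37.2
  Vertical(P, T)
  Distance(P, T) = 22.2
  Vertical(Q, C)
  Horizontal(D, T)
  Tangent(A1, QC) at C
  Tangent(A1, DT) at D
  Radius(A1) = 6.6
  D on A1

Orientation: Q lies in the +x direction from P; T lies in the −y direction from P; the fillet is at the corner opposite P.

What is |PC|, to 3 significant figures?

40.3

P is at the origin; PQ is horizontal with |PQ| = 37.2 and Q on the +x side, so Q = (37.2, 0.00). P and T share the same x with |PT| = 22.2 and T on the −y side, so T = (0.00, -22.2). The virtual corner opposite P is at (37.2, -22.2). A1 meets QC tangentially, so HC is at right angles to QC and A1 meets DT tangentially, so HD is at right angles to DT, with radius 6.6, so the center H sits 6.6 in from both sides at H = (30.6, -15.6). That places the tangent points at C = (37.2, -15.6) on QC and D = (30.6, -22.2) on DT. Then |PC| = |C − P| = 40.3.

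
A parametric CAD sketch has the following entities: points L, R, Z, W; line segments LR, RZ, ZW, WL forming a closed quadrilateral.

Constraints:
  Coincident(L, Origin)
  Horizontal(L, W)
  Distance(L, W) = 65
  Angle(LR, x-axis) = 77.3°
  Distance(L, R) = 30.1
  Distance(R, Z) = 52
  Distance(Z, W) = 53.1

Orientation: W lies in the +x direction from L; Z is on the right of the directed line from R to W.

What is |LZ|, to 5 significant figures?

27.265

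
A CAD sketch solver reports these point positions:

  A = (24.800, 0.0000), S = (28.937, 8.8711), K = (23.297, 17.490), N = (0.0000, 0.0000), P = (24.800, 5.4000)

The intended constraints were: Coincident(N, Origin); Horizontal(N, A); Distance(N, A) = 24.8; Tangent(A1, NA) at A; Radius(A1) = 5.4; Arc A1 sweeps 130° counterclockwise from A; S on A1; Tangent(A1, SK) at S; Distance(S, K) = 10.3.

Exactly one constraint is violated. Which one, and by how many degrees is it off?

Tangent(A1, SK) at S — off by 6.80°.

N = (0.00, 0.00) ✓; N.y = 0.00, A.y = 0.00 ✓; |NA| = 24.80 ✓; ∠(PA, AN) = 90.00° ✓; |PA| = 5.400 ✓; bearing(P→S) − bearing(P→A) = 130.0° ✓; |PS| = 5.400 ✓; ∠(PS, SK) = 96.80° ✗; |SK| = 10.30 ✓.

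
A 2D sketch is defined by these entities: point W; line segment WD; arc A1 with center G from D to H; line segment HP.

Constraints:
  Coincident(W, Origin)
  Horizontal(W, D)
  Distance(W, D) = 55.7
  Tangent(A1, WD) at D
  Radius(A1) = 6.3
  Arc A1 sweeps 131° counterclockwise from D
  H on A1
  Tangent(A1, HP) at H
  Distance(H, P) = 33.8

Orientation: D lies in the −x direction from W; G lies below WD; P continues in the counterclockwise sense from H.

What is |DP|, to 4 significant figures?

39.94

W is at the origin; W and D share the same y with |WD| = 55.7 and D on the −x side, so D = (-55.70, 0.000). Since A1 is tangent to WD there, GD ⟂ WD, so G = D + (0, -6.3) = (-55.70, -6.300). On A1, D sits at bearing 90° from G; a 131° counterclockwise sweep puts H at bearing 221°, so H = G + 6.3·(cos 221°, sin 221°) = (-60.45, -10.43). Tangency of A1 to HP means the radius GH is perpendicular to HP, so HP runs along (−sin 221°, cos 221°); with |HP| = 33.8, P = (-38.28, -35.94). Then |DP| = |P − D| = 39.94.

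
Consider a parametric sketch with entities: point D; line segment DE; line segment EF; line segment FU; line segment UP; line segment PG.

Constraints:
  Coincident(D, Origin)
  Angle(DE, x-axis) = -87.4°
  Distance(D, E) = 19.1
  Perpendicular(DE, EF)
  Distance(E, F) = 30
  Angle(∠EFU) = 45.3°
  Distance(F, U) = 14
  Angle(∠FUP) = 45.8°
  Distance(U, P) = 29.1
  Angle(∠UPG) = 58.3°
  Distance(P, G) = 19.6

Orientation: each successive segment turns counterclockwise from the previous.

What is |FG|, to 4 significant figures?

11.22

D is at the origin; DE runs at -87.4° with length 19.1, so E = (0.8664, -19.08). DE ⟂ EF, so EF runs at 2.600°; with |EF| = 30.0, F = (30.84, -17.72). ∠EFU = 45.3° gives FU at 137.3° from the x-axis; with |FU| = 14.0, U = (20.55, -8.225). ∠FUP = 45.8° gives UP at -88.50° from the x-axis; with |UP| = 29.1, P = (21.31, -37.32). ∠UPG = 58.3° gives PG at 33.20° from the x-axis; with |PG| = 19.6, G = (37.71, -26.58). Then |FG| = |G − F| = 11.22.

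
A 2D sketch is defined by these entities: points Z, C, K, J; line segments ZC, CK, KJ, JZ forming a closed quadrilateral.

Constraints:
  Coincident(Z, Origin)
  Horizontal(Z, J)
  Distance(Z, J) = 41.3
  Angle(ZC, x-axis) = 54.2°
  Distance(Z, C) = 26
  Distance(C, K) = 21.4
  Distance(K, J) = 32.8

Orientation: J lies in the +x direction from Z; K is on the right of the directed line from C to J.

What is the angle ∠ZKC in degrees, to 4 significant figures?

113.4°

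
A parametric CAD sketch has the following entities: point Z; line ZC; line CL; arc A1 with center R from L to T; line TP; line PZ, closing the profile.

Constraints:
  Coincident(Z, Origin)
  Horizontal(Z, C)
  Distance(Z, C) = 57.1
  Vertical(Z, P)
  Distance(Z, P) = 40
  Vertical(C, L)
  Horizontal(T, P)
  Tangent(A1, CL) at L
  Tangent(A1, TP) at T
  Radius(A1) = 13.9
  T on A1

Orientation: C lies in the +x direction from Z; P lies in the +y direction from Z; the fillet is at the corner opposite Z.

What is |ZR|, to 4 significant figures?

50.47

Z and P share the same x with |ZP| = 40.0 and P on the +y side, so P = (0.000, 40.00). The virtual corner opposite Z is at (57.10, 40.00). A1 meets CL tangentially, so RL is at right angles to CL and the tangent condition forces RT to be normal to TP, with radius 13.9, so the center R sits 13.9 in from both sides at R = (43.20, 26.10). Then |ZR| = |R − Z| = 50.47.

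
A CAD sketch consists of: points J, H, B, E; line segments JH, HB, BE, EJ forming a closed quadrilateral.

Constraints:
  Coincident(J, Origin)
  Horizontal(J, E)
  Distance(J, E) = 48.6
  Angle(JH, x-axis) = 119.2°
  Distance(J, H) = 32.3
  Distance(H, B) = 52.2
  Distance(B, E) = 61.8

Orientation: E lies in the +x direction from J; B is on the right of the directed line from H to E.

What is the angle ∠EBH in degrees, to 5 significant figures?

75.576°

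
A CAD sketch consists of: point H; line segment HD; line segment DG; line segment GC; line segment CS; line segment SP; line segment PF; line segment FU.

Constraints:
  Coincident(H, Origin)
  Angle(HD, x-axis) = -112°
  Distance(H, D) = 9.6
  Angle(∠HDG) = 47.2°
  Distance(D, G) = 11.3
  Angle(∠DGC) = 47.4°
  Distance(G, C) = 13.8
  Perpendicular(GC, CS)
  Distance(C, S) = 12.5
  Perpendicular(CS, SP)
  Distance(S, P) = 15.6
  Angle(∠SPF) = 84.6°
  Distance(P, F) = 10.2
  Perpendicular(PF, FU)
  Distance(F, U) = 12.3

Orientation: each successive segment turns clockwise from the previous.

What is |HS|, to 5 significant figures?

14.767

H is at the origin; HD runs at -112.0° with length 9.6, so D = (-3.5962, -8.9010). ∠HDG = 47.2° gives DG at 115.20° from the x-axis; with |DG| = 11.3, G = (-8.4075, 1.3236). ∠DGC = 47.4° gives GC at -17.400° from the x-axis; with |GC| = 13.8, C = (4.7610, -2.8032). GC ⟂ CS, so CS runs at -107.40°; with |CS| = 12.5, S = (1.0230, -14.731). Then |HS| = |S − H| = 14.767.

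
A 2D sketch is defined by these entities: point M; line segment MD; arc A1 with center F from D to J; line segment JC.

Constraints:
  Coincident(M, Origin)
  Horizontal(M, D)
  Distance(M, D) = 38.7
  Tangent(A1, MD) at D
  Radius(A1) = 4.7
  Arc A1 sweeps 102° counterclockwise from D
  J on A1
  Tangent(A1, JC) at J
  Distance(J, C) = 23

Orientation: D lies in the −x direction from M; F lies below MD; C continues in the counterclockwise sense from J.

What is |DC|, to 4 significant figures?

28.18

M is at the origin; M and D share the same y with |MD| = 38.7 and D on the −x side, so D = (-38.70, 0.000). Tangency of A1 to MD means the radius FD is perpendicular to MD, so F = D + (0, -4.7) = (-38.70, -4.700). On A1, D sits at bearing 90° from F; a 102° counterclockwise sweep puts J at bearing 192°, so J = F + 4.7·(cos 192°, sin 192°) = (-43.30, -5.677). Since A1 is tangent to JC there, FJ ⟂ JC, so JC runs along (−sin 192°, cos 192°); with |JC| = 23.0, C = (-38.52, -28.17). Then |DC| = |C − D| = 28.18.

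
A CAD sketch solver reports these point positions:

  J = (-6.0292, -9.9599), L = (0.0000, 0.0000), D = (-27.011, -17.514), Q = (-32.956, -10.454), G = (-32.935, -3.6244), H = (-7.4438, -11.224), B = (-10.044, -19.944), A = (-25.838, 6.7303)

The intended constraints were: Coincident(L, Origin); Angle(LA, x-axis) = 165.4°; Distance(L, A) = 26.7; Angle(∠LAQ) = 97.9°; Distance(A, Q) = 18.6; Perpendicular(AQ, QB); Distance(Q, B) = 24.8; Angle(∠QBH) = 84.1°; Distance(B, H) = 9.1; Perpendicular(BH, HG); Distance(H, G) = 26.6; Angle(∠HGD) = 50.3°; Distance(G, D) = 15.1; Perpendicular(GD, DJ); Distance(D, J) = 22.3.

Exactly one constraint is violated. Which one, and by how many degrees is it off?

Perpendicular(GD, DJ) — off by 3.30°.

L = (0.00, 0.00) ✓; LA at 165.4° ✓; |LA| = 26.70 ✓; ∠LAQ = 97.90° ✓; |AQ| = 18.60 ✓; ∠(AQ, QB) = 90.00° ✓; |QB| = 24.80 ✓; ∠QBH = 84.10° ✓; |BH| = 9.099 ✓; ∠(BH, HG) = 90.00° ✓; |HG| = 26.60 ✓; ∠HGD = 50.30° ✓; |GD| = 15.10 ✓; ∠(GD, DJ) = 86.70° ✗; |DJ| = 22.30 ✓.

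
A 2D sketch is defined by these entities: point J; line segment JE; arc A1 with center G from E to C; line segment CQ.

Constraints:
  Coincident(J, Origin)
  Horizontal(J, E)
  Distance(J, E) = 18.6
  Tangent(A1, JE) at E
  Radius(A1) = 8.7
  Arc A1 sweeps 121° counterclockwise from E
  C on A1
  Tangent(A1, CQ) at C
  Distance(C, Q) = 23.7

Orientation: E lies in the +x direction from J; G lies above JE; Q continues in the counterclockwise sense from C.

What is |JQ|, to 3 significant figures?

36.2

J is at the origin; J and E share the same y with |JE| = 18.6 and E on the +x side, so E = (18.6, 0.00). The tangent condition forces GE to be normal to JE, so G = E + (0, 8.7) = (18.6, 8.70). On A1, E sits at bearing -90° from G; a 121° counterclockwise sweep puts C at bearing 31°, so C = G + 8.7·(cos 31°, sin 31°) = (26.1, 13.2). The tangent condition forces GC to be normal to CQ, so CQ runs along (−sin 31°, cos 31°); with |CQ| = 23.7, Q = (13.9, 33.5). Then |JQ| = |Q − J| = 36.2.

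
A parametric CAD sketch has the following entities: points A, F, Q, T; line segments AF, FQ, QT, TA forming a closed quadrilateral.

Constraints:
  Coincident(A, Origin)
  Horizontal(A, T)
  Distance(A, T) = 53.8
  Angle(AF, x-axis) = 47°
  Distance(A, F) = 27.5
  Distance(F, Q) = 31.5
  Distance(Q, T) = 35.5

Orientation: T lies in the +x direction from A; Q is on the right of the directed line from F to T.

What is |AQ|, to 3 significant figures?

23.1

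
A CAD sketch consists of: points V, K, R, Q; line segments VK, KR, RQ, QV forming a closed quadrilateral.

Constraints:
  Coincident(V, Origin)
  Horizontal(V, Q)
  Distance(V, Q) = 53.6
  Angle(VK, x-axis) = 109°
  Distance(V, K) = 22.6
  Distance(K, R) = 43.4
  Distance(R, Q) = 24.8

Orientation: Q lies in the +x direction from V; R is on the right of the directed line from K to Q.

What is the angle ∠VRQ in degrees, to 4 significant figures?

169.5°

V is at the origin; VQ is horizontal with |VQ| = 53.6 and Q in +x, so Q = (53.6, 0). VK runs at 109.0° with |VK| = 22.6, so K = (-7.358, 21.37). R is determined by |KR| = 43.4 and |RQ| = 24.8 together: it lies at the intersection of circle(K, 43.4) and circle(Q, 24.8). With |KQ| = 64.59, the foot of the radical line on KQ is 42.12 from K and the perpendicular offset is √(43.4² − 42.12²) = 10.48. Taking the right-of-KQ solution: R = (28.92, -2.451).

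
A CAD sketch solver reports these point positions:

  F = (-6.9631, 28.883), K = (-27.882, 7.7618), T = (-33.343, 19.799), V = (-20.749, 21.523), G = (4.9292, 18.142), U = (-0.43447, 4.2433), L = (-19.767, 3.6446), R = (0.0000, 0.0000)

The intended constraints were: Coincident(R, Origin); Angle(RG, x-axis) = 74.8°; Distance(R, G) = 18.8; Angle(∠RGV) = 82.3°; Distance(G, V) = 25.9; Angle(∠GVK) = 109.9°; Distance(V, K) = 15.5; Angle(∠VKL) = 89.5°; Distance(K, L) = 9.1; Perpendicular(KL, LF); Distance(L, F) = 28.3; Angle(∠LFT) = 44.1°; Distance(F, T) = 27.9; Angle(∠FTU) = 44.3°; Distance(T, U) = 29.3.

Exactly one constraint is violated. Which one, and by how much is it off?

Distance(T, U) = 29.3 — off by 7.10.

R = (0.00, 0.00) ✓; RG at 74.80° ✓; |RG| = 18.80 ✓; ∠RGV = 82.30° ✓; |GV| = 25.90 ✓; ∠GVK = 109.9° ✓; |VK| = 15.50 ✓; ∠VKL = 89.50° ✓; |KL| = 9.100 ✓; ∠(KL, LF) = 90.00° ✓; |LF| = 28.30 ✓; ∠LFT = 44.10° ✓; |FT| = 27.90 ✓; ∠FTU = 44.30° ✓; |TU| = 36.40 ✗.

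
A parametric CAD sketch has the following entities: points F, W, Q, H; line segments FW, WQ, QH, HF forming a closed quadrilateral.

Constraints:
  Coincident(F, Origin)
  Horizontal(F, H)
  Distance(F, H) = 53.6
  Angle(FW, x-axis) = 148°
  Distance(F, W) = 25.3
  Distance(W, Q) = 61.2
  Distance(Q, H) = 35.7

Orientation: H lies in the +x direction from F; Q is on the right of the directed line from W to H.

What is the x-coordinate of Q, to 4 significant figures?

27.07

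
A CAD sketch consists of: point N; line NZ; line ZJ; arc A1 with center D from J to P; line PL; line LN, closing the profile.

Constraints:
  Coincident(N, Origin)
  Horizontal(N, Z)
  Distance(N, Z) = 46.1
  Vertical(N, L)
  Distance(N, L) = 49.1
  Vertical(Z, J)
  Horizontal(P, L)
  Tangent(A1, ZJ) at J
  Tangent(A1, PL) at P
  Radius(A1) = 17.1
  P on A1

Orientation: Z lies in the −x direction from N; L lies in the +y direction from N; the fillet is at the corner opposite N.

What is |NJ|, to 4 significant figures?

56.12

The virtual corner opposite N is at (-46.10, 49.10). Tangency of A1 to ZJ means the radius DJ is perpendicular to ZJ and tangency of A1 to PL means the radius DP is perpendicular to PL, with radius 17.1, so the center D sits 17.1 in from both sides at D = (-29.00, 32.00). That places the tangent points at J = (-46.10, 32.00) on ZJ and P = (-29.00, 49.10) on PL. Then |NJ| = |J − N| = 56.12.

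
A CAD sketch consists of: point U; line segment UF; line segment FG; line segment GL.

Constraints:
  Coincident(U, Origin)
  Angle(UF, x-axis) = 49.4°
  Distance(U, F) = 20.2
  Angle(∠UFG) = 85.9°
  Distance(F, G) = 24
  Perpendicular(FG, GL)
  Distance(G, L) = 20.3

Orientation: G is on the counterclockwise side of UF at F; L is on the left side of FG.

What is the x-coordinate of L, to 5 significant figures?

-18.222

U is at the origin; UF runs at 49.4° with length 20.2, so F = 20.2·(cos 49.4°, sin 49.4°) = (13.146, 15.337). ∠UFG = 85.9°, so FG runs at 49.4° + (180° − 85.9°) = 143.50° from the x-axis; with |FG| = 24.0, G = F + 24.0·(cos 143.50°, sin 143.50°) = (-6.1469, 29.613). FG ⟂ GL; with |GL| = 20.3 on the left of FG, L = G + 20.3·(-0.59482, -0.80386) = (-18.222, 13.295). So L.x = -18.222.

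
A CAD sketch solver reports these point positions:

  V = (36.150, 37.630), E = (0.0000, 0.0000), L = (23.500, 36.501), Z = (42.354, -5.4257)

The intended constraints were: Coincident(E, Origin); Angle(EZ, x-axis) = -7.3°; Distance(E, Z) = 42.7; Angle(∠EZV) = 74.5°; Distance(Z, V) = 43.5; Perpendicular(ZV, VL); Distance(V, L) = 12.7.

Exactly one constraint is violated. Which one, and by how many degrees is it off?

Perpendicular(ZV, VL) — off by 3.10°.

E = (0.00, 0.00) ✓; EZ at -7.300° ✓; |EZ| = 42.70 ✓; ∠EZV = 74.50° ✓; |ZV| = 43.50 ✓; ∠(ZV, VL) = 86.90° ✗; |VL| = 12.70 ✓.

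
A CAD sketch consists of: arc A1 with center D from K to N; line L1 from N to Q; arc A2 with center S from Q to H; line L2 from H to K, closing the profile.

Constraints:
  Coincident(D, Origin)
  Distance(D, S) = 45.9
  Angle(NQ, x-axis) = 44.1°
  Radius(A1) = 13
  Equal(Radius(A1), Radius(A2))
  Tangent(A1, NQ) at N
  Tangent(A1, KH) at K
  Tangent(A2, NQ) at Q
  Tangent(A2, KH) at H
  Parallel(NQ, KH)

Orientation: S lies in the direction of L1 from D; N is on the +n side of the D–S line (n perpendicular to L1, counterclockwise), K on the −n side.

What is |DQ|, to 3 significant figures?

47.7

The slot axis is L1's direction at 44.1°, so u = (cos 44.1°, sin 44.1°) = (0.718, 0.696) and n = (−sin 44.1°, cos 44.1°) = (-0.696, 0.718). D is at the origin and S lies 45.9 along u from D, so S = 45.9·u = (33.0, 31.9). Tangency of A1 to both parallel lines with radius 13.0 puts N and K at D ± 13.0·n: N = (-9.05, 9.34), K = (9.05, -9.34). Equal radii place Q and H the same way about S: Q = S + 13.0·n = (23.9, 41.3), H = S − 13.0·n = (42.0, 22.6). Then |DQ| = |Q − D| = 47.7.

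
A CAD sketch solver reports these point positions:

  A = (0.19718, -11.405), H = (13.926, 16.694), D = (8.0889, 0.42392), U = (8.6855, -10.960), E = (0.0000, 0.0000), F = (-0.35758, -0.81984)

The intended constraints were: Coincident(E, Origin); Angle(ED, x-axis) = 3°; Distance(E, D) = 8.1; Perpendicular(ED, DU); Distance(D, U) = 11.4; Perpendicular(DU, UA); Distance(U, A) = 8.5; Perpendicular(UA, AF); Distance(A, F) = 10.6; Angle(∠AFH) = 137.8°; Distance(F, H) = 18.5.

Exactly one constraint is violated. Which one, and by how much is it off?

Distance(F, H) = 18.5 — off by 4.10.

E = (0.00, 0.00) ✓; ED at 3.000° ✓; |ED| = 8.100 ✓; ∠(ED, DU) = 90.00° ✓; |DU| = 11.40 ✓; ∠(DU, UA) = 90.00° ✓; |UA| = 8.500 ✓; ∠(UA, AF) = 90.00° ✓; |AF| = 10.60 ✓; ∠AFH = 137.8° ✓; |FH| = 22.60 ✗.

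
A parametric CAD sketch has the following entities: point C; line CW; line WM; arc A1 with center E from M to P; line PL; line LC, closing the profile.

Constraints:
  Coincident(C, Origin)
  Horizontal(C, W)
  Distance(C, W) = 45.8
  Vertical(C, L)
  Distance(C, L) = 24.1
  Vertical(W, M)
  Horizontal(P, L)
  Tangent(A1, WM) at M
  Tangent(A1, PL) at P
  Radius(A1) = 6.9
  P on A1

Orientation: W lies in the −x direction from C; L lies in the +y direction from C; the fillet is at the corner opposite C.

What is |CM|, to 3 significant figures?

48.9

The virtual corner opposite C is at (-45.8, 24.1). Since A1 is tangent to WM there, EM ⟂ WM and since A1 is tangent to PL there, EP ⟂ PL, with radius 6.9, so the center E sits 6.9 in from both sides at E = (-38.9, 17.2). That places the tangent points at M = (-45.8, 17.2) on WM and P = (-38.9, 24.1) on PL. Then |CM| = |M − C| = 48.9.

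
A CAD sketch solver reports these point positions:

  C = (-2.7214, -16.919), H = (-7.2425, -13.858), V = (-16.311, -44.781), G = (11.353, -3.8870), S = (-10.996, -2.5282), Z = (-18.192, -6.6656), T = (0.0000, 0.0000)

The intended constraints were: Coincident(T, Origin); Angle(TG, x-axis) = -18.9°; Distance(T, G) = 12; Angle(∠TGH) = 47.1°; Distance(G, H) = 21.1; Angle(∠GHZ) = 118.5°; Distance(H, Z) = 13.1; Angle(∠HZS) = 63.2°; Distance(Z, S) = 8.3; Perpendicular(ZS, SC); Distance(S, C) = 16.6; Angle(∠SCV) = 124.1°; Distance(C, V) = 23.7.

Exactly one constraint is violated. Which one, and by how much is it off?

Distance(C, V) = 23.7 — off by 7.30.

T = (0.00, 0.00) ✓; TG at -18.90° ✓; |TG| = 12.00 ✓; ∠TGH = 47.10° ✓; |GH| = 21.10 ✓; ∠GHZ = 118.5° ✓; |HZ| = 13.10 ✓; ∠HZS = 63.20° ✓; |ZS| = 8.301 ✓; ∠(ZS, SC) = 90.00° ✓; |SC| = 16.60 ✓; ∠SCV = 124.1° ✓; |CV| = 31.00 ✗.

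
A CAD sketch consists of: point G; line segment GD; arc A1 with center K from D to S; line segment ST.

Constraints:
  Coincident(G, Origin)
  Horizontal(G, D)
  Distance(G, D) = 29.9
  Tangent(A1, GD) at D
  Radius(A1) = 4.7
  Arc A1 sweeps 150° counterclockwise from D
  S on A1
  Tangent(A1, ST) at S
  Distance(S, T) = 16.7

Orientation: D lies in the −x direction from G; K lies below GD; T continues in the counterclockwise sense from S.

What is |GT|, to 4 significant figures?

24.69

G is at the origin; GD is horizontal with |GD| = 29.9 and D on the −x side, so D = (-29.90, 0.000). Tangency of A1 to GD means the radius KD is perpendicular to GD, so K = D + (0, -4.7) = (-29.90, -4.700). On A1, D sits at bearing 90° from K; a 150° counterclockwise sweep puts S at bearing 240°, so S = K + 4.7·(cos 240°, sin 240°) = (-32.25, -8.770). The tangent condition forces KS to be normal to ST, so ST runs along (−sin 240°, cos 240°); with |ST| = 16.7, T = (-17.79, -17.12). Then |GT| = |T − G| = 24.69.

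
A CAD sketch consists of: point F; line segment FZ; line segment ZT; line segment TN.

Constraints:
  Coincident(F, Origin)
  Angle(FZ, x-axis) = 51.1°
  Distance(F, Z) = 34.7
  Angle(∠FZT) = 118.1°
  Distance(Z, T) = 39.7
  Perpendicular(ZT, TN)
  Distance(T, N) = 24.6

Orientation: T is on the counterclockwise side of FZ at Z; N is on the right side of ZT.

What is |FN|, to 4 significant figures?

78.67

F is at the origin; FZ runs at 51.1° with length 34.7, so Z = 34.7·(cos 51.1°, sin 51.1°) = (21.79, 27.01). ∠FZT = 118.1°, so ZT runs at 51.1° + (180° − 118.1°) = 113.0° from the x-axis; with |ZT| = 39.7, T = Z + 39.7·(cos 113.0°, sin 113.0°) = (6.278, 63.55). ZT ⟂ TN; with |TN| = 24.6 on the right of ZT, N = T + 24.6·(0.9205, 0.3907) = (28.92, 73.16). Then |FN| = |N − F| = 78.67.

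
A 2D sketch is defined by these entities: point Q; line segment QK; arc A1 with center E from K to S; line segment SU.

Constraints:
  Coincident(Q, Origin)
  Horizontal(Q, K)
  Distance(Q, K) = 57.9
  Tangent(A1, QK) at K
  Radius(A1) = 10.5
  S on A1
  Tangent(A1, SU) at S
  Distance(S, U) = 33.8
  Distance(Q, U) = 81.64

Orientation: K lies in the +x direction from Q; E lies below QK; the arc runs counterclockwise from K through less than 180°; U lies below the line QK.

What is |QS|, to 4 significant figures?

51.98

Q is at the origin; QK is horizontal with |QK| = 57.9 and K on the +x side, so K = (57.90, 0.000). Tangency of A1 to QK means the radius EK is perpendicular to QK, so E = K + (0, -10.5) = (57.90, -10.50). Since ES ⟂ SU (tangency), |EU| = √(10.5² + 33.8²) = 35.39 regardless of where S sits on A1. So U lies on both circle(Q, 81.64) and circle(E, 35.39); the below-QK intersection is U = (68.62, -44.23). S is the foot of the tangent from U: S = (49.29, -16.51).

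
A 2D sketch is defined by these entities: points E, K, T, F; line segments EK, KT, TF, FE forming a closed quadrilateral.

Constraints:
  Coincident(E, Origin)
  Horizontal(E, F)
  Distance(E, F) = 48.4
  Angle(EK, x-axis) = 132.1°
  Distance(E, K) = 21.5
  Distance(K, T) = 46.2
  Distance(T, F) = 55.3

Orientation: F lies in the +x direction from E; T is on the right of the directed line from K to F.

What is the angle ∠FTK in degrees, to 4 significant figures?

78.80°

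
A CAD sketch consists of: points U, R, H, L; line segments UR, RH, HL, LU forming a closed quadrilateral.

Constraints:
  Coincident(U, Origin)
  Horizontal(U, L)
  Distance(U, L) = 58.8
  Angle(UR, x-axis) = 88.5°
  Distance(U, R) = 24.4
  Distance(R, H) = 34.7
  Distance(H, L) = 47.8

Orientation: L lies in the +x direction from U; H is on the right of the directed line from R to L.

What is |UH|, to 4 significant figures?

14.50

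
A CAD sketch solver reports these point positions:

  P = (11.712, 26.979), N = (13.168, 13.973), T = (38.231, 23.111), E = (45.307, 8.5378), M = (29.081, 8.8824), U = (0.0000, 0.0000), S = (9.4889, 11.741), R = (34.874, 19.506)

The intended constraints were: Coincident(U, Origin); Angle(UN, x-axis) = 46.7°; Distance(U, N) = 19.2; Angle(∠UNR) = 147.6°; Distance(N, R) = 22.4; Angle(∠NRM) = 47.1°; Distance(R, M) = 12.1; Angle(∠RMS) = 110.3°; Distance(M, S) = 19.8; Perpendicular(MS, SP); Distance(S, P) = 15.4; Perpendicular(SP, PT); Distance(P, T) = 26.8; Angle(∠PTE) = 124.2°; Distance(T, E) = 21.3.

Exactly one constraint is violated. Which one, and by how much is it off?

Distance(T, E) = 21.3 — off by 5.10.

U = (0.00, 0.00) ✓; UN at 46.70° ✓; |UN| = 19.20 ✓; ∠UNR = 147.6° ✓; |NR| = 22.40 ✓; ∠NRM = 47.10° ✓; |RM| = 12.10 ✓; ∠RMS = 110.3° ✓; |MS| = 19.80 ✓; ∠(MS, SP) = 90.00° ✓; |SP| = 15.40 ✓; ∠(SP, PT) = 90.00° ✓; |PT| = 26.80 ✓; ∠PTE = 124.2° ✓; |TE| = 16.20 ✗.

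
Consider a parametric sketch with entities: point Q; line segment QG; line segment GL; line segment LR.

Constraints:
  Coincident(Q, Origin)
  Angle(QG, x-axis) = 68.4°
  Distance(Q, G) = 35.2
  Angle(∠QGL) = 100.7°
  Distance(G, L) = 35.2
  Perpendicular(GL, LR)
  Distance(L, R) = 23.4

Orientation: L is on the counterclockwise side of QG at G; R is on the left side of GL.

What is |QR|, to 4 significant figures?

43.21

Q is at the origin; QG runs at 68.4° with length 35.2, so G = 35.2·(cos 68.4°, sin 68.4°) = (12.96, 32.73). ∠QGL = 100.7°, so GL runs at 68.4° + (180° − 100.7°) = 147.7° from the x-axis; with |GL| = 35.2, L = G + 35.2·(cos 147.7°, sin 147.7°) = (-16.80, 51.54). GL ⟂ LR; with |LR| = 23.4 on the left of GL, R = L + 23.4·(-0.5344, -0.8453) = (-29.30, 31.76). Then |QR| = |R − Q| = 43.21.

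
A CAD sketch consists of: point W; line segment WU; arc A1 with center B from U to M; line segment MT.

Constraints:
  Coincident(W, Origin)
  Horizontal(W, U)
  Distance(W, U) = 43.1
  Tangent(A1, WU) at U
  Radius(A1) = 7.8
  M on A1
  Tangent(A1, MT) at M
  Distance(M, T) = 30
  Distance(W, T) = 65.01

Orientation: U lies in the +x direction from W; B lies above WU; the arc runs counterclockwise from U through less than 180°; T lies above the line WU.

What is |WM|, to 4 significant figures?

51.37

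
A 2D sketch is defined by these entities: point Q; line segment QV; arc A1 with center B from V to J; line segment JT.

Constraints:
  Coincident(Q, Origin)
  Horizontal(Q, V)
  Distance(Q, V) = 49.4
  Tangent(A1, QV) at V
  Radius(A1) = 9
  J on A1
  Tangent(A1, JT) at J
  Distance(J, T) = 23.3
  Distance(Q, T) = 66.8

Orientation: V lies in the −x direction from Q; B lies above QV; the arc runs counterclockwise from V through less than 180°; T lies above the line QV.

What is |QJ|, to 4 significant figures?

45.34

Q is at the origin; QV is horizontal with |QV| = 49.4 and V on the −x side, so V = (-49.40, 0.000). Tangency of A1 to QV means the radius BV is perpendicular to QV, so B = V + (0, 9) = (-49.40, 9.000). Since BJ ⟂ JT (tangency), |BT| = √(9.0² + 23.3²) = 24.98 regardless of where J sits on A1. So T lies on both circle(Q, 66.8) and circle(B, 24.98); the above-QV intersection is T = (-58.49, 32.26). J is the foot of the tangent from T: J = (-42.76, 15.08).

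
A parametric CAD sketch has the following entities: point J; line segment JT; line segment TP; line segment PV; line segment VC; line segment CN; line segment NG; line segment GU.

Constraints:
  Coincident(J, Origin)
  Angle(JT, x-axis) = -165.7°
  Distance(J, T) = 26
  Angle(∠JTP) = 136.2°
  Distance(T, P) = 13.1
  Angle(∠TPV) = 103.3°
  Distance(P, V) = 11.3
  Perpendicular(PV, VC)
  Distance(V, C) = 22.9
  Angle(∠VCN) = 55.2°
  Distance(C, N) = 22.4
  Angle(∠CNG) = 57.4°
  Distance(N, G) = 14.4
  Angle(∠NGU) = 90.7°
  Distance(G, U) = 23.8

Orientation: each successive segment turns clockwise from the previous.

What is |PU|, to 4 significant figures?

30.71

∠CNG = 57.4° gives NG at 96.40° from the x-axis; with |NG| = 14.4, G = (-30.47, 4.705). ∠NGU = 90.7° gives GU at 7.100° from the x-axis; with |GU| = 23.8, U = (-6.848, 7.646). Then |PU| = |U − P| = 30.71.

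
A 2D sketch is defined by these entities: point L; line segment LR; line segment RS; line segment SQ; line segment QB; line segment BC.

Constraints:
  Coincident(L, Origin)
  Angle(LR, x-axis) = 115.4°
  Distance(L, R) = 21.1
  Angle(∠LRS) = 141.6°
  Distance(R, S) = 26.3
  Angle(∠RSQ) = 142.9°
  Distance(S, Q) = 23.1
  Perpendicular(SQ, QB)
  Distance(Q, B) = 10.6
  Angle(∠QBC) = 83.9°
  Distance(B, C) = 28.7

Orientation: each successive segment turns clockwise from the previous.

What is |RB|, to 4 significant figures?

44.39

L is at the origin; LR runs at 115.4° with length 21.1, so R = (-9.051, 19.06). ∠LRS = 141.6° gives RS at 77.00° from the x-axis; with |RS| = 26.3, S = (-3.134, 44.69). ∠RSQ = 142.9° gives SQ at 39.90° from the x-axis; with |SQ| = 23.1, Q = (14.59, 59.50). SQ ⟂ QB, so QB runs at -50.10°; with |QB| = 10.6, B = (21.39, 51.37). Then |RB| = |B − R| = 44.39.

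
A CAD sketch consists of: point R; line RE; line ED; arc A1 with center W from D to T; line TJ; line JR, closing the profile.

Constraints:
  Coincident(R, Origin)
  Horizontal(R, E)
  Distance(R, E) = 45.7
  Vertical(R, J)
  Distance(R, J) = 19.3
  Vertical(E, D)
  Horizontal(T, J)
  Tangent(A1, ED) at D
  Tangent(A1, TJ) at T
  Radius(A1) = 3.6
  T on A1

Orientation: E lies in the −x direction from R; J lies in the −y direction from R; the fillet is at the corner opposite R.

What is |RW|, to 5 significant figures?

44.932

R is at the origin; R and E share the same y with |RE| = 45.7 and E on the −x side, so E = (-45.700, 0.0000). RJ is vertical with |RJ| = 19.3 and J on the −y side, so J = (0.0000, -19.300). The virtual corner opposite R is at (-45.700, -19.300). A1 meets ED tangentially, so WD is at right angles to ED and A1 meets TJ tangentially, so WT is at right angles to TJ, with radius 3.6, so the center W sits 3.6 in from both sides at W = (-42.100, -15.700). Then |RW| = |W − R| = 44.932.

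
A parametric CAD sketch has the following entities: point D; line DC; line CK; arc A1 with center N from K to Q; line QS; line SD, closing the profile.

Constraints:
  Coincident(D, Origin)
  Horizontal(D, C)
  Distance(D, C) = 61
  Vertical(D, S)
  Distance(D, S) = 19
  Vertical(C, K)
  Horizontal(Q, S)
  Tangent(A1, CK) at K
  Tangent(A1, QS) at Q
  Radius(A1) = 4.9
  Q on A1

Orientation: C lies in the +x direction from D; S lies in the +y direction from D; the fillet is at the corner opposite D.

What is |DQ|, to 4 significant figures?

59.23

D is at the origin; DC is horizontal with |DC| = 61.0 and C on the +x side, so C = (61.00, 0.000). DS is vertical with |DS| = 19.0 and S on the +y side, so S = (0.000, 19.00). The virtual corner opposite D is at (61.00, 19.00). Tangency of A1 to CK means the radius NK is perpendicular to CK and A1 meets QS tangentially, so NQ is at right angles to QS, with radius 4.9, so the center N sits 4.9 in from both sides at N = (56.10, 14.10). That places the tangent points at K = (61.00, 14.10) on CK and Q = (56.10, 19.00) on QS. Then |DQ| = |Q − D| = 59.23.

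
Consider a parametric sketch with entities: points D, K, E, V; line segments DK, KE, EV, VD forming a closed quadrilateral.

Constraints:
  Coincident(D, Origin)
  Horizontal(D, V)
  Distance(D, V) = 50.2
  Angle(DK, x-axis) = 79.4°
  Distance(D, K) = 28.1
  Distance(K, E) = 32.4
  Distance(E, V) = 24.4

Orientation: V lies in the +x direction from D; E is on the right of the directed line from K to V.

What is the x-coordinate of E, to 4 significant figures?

25.96

Checks: |KE| = 32.40 ✓; |EV| = 24.40 ✓.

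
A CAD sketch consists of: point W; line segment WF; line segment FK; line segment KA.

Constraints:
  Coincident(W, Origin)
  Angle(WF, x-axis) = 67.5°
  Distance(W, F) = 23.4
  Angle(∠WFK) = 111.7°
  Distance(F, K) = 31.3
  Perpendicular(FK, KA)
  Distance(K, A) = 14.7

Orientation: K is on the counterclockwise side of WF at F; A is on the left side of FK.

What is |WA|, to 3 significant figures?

40.6

W is at the origin; WF runs at 67.5° with length 23.4, so F = 23.4·(cos 67.5°, sin 67.5°) = (8.95, 21.6). ∠WFK = 111.7°, so FK runs at 67.5° + (180° − 111.7°) = 136° from the x-axis; with |FK| = 31.3, K = F + 31.3·(cos 136°, sin 136°) = (-13.5, 43.4). FK is perpendicular to KA; with |KA| = 14.7 on the left of FK, A = K + 14.7·(-0.697, -0.717) = (-23.7, 32.9). Then |WA| = |A − W| = 40.6.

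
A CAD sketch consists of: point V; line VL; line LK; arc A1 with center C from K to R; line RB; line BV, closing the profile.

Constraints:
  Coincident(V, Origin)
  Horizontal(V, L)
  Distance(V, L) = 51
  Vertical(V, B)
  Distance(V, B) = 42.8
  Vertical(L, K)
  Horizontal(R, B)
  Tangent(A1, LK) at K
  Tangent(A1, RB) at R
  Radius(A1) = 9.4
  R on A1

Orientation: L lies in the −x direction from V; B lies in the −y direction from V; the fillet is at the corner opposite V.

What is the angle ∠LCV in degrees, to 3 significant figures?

67.0°

V is at the origin; VL is horizontal with |VL| = 51.0 and L on the −x side, so L = (-51.0, 0.00). VB is vertical with |VB| = 42.8 and B on the −y side, so B = (0.00, -42.8). The virtual corner opposite V is at (-51.0, -42.8). Tangency of A1 to LK means the radius CK is perpendicular to LK and the tangent condition forces CR to be normal to RB, with radius 9.4, so the center C sits 9.4 in from both sides at C = (-41.6, -33.4). Then cos ∠LCV = CL·CV / (|CL||CV|), giving 67.0°.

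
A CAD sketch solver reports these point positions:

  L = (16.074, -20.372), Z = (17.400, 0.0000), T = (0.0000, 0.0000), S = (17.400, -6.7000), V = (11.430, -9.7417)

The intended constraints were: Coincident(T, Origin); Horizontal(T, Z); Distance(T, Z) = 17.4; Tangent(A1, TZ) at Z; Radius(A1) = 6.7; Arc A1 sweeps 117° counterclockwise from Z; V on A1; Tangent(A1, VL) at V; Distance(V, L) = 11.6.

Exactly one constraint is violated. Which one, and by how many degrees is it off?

Tangent(A1, VL) at V — off by 3.40°.

T = (0.00, 0.00) ✓; T.y = 0.00, Z.y = 0.00 ✓; |TZ| = 17.40 ✓; ∠(SZ, ZT) = 90.00° ✓; |SZ| = 6.700 ✓; bearing(S→V) − bearing(S→Z) = 117.0° ✓; |SV| = 6.700 ✓; ∠(SV, VL) = 93.40° ✗; |VL| = 11.60 ✓.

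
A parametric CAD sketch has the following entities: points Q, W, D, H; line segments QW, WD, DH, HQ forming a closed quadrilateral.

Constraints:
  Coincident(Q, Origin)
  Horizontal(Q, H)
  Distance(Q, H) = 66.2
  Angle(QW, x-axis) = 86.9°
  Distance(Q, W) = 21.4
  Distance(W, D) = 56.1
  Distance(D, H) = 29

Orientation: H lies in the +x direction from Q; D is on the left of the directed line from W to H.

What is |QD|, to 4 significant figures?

63.21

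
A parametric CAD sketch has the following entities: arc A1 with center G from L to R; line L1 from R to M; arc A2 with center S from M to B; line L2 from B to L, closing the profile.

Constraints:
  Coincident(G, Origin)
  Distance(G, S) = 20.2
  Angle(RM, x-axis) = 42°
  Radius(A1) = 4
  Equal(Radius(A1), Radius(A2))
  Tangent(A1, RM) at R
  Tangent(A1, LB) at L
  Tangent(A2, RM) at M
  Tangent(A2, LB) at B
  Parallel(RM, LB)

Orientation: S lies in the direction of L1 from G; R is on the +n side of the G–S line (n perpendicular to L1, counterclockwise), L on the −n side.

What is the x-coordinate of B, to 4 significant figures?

17.69

Tangency of A1 to both parallel lines with radius 4.0 puts R and L at G ± 4.0·n: R = (-2.677, 2.973), L = (2.677, -2.973). Equal radii place M and B the same way about S: M = S + 4.0·n = (12.34, 16.49), B = S − 4.0·n = (17.69, 10.54). So B.x = 17.69.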